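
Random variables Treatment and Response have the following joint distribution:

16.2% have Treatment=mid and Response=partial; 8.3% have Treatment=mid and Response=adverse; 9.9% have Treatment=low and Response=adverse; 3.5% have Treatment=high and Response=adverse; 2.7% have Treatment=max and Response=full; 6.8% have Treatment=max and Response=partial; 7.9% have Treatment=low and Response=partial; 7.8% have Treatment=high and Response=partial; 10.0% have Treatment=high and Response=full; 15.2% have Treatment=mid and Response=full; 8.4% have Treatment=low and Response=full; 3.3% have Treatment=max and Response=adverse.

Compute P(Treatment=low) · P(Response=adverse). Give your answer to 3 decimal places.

P(Treatment=low) = 0.079 + 0.084 + 0.099 = 0.262.
P(Response=adverse) = 0.099 + 0.083 + 0.035 + 0.033 = 0.250.
Product: 0.262 × 0.250 = 0.066.

0.066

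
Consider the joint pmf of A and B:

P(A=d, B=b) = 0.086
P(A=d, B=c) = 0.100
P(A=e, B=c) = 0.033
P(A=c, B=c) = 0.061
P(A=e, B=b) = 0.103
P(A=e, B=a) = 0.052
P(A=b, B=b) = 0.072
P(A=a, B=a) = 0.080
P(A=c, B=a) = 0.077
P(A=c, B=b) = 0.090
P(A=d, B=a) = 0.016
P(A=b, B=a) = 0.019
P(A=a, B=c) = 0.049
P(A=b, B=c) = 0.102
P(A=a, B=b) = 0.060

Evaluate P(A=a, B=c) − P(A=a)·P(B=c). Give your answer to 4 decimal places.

-0.0162

P(A=a) = 0.080 + 0.060 + 0.049 = 0.189.
P(B=c) = 0.049 + 0.102 + 0.061 + 0.100 + 0.033 = 0.345.
P(A=a, B=c) − P(A=a)P(B=c) = 0.049 − 0.189×0.345 = -0.0162.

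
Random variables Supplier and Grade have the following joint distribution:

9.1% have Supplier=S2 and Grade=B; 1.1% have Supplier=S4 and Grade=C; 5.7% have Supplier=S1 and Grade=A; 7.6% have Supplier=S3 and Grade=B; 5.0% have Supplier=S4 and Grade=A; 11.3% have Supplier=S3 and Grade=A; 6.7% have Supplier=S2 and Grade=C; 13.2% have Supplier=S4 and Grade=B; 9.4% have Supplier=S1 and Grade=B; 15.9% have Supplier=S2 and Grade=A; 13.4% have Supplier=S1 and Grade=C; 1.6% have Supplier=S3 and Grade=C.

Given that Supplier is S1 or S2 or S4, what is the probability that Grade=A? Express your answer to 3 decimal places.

0.335

P(Supplier=S1) = 0.057 + 0.094 + 0.134 = 0.285.
P(Supplier=S2) = 0.159 + 0.091 + 0.067 = 0.317.
P(Supplier=S4) = 0.050 + 0.132 + 0.011 = 0.193.
P(Supplier ∈ {S1, S2, S4}) = 0.285 + 0.317 + 0.193 = 0.795; P(Grade=A, Supplier ∈ {S1, S2, S4}) = 0.057 + 0.159 + 0.050 = 0.266.
P(Grade=A | Supplier ∈ {S1, S2, S4}) = 0.266/0.795 = 0.335.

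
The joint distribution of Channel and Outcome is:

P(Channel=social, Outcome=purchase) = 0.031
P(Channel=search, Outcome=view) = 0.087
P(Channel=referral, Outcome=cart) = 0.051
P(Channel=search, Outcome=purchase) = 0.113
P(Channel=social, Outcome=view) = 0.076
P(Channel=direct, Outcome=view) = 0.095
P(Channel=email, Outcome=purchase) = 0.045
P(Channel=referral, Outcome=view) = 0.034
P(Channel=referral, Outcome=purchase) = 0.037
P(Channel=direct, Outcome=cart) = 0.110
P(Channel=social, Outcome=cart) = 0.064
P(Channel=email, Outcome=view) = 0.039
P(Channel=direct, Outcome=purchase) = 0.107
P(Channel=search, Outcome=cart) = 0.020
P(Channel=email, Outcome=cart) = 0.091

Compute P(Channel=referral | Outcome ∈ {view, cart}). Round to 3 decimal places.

P(Outcome=view) = 0.039 + 0.087 + 0.076 + 0.095 + 0.034 = 0.331.
P(Outcome=cart) = 0.091 + 0.020 + 0.064 + 0.110 + 0.051 = 0.336.
P(Outcome ∈ {view, cart}) = 0.331 + 0.336 = 0.667; P(Channel=referral, Outcome ∈ {view, cart}) = 0.034 + 0.051 = 0.085.
P(Channel=referral | Outcome ∈ {view, cart}) = 0.085/0.667 = 0.127.

0.127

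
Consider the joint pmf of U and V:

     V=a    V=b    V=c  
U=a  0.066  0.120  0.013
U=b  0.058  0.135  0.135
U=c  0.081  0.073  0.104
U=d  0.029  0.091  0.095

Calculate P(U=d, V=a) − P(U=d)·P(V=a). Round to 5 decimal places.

P(U=d) = 0.029 + 0.091 + 0.095 = 0.215.
P(V=a) = 0.066 + 0.058 + 0.081 + 0.029 = 0.234.
P(U=d, V=a) − P(U=d)P(V=a) = 0.029 − 0.215×0.234 = -0.02131.

-0.02131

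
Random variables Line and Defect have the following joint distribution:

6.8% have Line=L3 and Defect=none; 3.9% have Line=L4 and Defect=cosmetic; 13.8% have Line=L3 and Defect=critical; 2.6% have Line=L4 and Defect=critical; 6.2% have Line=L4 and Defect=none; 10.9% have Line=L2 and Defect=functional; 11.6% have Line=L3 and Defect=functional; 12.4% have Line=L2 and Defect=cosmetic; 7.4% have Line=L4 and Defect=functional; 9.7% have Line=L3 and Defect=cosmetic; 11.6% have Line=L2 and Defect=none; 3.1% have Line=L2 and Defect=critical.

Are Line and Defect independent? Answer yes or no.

no

P(Line=L3) = 0.419 and P(Defect=critical) = 0.195, so their product is 0.08171, but P(Line=L3, Defect=critical) = 0.138. Since these differ, Line and Defect are not independent.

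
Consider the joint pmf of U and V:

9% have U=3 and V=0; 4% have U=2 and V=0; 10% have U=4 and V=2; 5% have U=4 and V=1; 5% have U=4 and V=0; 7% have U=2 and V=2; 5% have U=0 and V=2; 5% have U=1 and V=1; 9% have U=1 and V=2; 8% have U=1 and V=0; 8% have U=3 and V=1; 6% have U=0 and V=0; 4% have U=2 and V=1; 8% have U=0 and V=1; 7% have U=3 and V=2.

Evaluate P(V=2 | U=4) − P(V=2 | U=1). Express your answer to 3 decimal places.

P(U=4) = 0.05 + 0.05 + 0.10 = 0.20; P(V=2 | U=4) = 0.10/0.20 = 0.5000.
P(U=1) = 0.08 + 0.05 + 0.09 = 0.22; P(V=2 | U=1) = 0.09/0.22 = 0.4091.
Difference = 0.091.

0.091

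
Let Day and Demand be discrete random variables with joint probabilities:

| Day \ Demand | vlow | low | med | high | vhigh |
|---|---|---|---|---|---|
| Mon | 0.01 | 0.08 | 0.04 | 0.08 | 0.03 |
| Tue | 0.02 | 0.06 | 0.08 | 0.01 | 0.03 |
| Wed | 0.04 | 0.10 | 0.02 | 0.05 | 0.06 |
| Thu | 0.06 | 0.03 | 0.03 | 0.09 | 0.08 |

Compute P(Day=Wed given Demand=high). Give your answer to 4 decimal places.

0.2174

P(Demand=high) = 0.08 + 0.01 + 0.05 + 0.09 = 0.23.
P(Day=Wed | Demand=high) = 0.05/0.23 = 0.2174.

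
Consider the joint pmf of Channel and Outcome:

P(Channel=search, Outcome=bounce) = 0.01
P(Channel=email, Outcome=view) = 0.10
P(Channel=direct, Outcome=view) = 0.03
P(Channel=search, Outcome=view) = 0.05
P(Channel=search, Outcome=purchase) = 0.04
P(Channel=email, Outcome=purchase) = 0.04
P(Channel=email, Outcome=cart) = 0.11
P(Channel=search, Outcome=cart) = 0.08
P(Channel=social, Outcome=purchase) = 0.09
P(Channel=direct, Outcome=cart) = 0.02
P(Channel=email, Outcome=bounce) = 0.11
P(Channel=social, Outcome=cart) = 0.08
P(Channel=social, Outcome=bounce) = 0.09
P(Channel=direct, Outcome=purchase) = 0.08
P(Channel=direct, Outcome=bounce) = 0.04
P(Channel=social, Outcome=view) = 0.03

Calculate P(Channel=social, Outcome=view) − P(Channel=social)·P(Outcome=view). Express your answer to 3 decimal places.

P(Channel=social) = 0.09 + 0.03 + 0.08 + 0.09 = 0.29.
P(Outcome=view) = 0.10 + 0.05 + 0.03 + 0.03 = 0.21.
P(Channel=social, Outcome=view) − P(Channel=social)P(Outcome=view) = 0.03 − 0.29×0.21 = -0.031.

-0.031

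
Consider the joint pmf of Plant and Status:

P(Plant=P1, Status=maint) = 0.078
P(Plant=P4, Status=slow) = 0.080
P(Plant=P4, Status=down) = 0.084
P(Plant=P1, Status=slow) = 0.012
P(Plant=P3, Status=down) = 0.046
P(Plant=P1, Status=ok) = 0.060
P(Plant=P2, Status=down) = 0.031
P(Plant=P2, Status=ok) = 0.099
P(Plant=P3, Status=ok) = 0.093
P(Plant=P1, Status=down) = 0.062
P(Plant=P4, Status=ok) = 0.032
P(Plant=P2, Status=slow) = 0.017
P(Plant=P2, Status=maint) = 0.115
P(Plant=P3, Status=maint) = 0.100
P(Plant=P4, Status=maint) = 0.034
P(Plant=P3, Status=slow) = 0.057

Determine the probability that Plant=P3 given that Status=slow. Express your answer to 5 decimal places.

P(Status=slow) = 0.012 + 0.017 + 0.057 + 0.080 = 0.166.
P(Plant=P3 | Status=slow) = 0.057/0.166 = 0.34337.

0.34337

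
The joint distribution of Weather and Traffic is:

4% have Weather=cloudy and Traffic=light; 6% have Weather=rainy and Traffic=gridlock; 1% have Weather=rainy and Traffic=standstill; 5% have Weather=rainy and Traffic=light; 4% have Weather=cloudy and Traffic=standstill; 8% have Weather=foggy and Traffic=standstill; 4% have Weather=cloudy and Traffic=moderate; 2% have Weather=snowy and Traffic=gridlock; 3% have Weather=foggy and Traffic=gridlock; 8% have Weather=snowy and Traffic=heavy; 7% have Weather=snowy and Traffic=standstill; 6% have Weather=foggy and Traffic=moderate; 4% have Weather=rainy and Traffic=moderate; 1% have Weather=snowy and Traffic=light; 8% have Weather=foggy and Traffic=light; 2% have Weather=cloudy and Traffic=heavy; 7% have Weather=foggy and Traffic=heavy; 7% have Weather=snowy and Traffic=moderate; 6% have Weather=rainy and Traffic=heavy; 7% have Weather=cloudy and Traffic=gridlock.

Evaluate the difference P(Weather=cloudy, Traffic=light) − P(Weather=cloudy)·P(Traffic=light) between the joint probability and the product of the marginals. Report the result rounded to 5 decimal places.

P(Weather=cloudy) = 0.04 + 0.04 + 0.02 + 0.07 + 0.04 = 0.21.
P(Traffic=light) = 0.04 + 0.05 + 0.01 + 0.08 = 0.18.
P(Weather=cloudy, Traffic=light) − P(Weather=cloudy)P(Traffic=light) = 0.04 − 0.21×0.18 = 0.00220.

0.00220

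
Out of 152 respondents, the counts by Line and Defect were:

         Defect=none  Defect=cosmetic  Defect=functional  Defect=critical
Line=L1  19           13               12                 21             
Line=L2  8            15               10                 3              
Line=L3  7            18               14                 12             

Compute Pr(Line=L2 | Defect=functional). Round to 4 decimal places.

Total with Defect=functional: 12 + 10 + 14 = 36.
P(Line=L2 | Defect=functional) = 10/36 = 0.2778.

0.2778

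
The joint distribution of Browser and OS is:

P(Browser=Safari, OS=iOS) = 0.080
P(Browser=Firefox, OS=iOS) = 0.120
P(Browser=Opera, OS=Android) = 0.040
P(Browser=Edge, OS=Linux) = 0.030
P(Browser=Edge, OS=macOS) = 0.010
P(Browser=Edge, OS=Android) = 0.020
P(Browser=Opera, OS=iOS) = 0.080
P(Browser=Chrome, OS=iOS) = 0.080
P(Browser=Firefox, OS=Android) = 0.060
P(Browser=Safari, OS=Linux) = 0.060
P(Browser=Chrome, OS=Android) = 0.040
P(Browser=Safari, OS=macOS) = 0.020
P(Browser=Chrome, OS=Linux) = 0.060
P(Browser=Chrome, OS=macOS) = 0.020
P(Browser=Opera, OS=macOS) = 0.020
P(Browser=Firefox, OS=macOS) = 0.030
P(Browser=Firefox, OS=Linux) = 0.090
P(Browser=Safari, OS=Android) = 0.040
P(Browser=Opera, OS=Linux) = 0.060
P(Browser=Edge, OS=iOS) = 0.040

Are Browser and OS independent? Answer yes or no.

Every cell satisfies P(Browser,OS) = P(Browser)·P(OS). For instance P(Browser=Edge) = 0.100, P(OS=iOS) = 0.400, and 0.100×0.400 = 0.040 matches the joint entry. So Browser and OS are independent.

yes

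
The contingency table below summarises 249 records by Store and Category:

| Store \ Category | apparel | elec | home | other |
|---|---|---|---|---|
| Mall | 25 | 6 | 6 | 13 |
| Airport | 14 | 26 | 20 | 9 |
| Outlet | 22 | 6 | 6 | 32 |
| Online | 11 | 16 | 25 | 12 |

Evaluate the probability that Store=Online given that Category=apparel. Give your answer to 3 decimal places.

0.153

Total with Category=apparel: 25 + 14 + 22 + 11 = 72.
P(Store=Online | Category=apparel) = 11/72 = 0.153.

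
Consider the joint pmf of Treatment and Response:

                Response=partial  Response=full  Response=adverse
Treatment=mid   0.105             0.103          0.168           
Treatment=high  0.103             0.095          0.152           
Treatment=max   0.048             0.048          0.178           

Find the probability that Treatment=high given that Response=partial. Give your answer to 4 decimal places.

P(Response=partial) = 0.105 + 0.103 + 0.048 = 0.256.
P(Treatment=high | Response=partial) = 0.103/0.256 = 0.4023.

0.4023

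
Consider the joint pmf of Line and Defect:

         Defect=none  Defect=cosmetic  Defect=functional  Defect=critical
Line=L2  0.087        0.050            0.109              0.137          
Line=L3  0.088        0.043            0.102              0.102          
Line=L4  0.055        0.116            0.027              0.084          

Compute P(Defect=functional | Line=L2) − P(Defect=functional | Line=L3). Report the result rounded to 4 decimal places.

-0.0199

P(Line=L2) = 0.087 + 0.050 + 0.109 + 0.137 = 0.383; P(Defect=functional | Line=L2) = 0.109/0.383 = 0.28460.
P(Line=L3) = 0.088 + 0.043 + 0.102 + 0.102 = 0.335; P(Defect=functional | Line=L3) = 0.102/0.335 = 0.30448.
Difference = -0.0199.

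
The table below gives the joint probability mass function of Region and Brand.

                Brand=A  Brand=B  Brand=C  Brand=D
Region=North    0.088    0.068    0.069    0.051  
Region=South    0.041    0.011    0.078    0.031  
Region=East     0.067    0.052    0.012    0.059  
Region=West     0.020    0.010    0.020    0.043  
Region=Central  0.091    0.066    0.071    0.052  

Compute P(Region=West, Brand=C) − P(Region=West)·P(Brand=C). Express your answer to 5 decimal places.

P(Region=West) = 0.020 + 0.010 + 0.020 + 0.043 = 0.093.
P(Brand=C) = 0.069 + 0.078 + 0.012 + 0.020 + 0.071 = 0.250.
P(Region=West, Brand=C) − P(Region=West)P(Brand=C) = 0.020 − 0.093×0.250 = -0.00325.

-0.00325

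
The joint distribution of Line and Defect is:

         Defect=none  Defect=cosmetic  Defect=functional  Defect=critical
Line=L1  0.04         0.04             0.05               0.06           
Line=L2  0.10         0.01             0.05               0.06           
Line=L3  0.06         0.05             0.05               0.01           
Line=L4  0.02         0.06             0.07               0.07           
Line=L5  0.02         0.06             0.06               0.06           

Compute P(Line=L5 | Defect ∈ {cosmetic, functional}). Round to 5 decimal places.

0.24000

P(Defect=cosmetic) = 0.04 + 0.01 + 0.05 + 0.06 + 0.06 = 0.22.
P(Defect=functional) = 0.05 + 0.05 + 0.05 + 0.07 + 0.06 = 0.28.
P(Defect ∈ {cosmetic, functional}) = 0.22 + 0.28 = 0.50; P(Line=L5, Defect ∈ {cosmetic, functional}) = 0.06 + 0.06 = 0.12.
P(Line=L5 | Defect ∈ {cosmetic, functional}) = 0.12/0.50 = 0.24000.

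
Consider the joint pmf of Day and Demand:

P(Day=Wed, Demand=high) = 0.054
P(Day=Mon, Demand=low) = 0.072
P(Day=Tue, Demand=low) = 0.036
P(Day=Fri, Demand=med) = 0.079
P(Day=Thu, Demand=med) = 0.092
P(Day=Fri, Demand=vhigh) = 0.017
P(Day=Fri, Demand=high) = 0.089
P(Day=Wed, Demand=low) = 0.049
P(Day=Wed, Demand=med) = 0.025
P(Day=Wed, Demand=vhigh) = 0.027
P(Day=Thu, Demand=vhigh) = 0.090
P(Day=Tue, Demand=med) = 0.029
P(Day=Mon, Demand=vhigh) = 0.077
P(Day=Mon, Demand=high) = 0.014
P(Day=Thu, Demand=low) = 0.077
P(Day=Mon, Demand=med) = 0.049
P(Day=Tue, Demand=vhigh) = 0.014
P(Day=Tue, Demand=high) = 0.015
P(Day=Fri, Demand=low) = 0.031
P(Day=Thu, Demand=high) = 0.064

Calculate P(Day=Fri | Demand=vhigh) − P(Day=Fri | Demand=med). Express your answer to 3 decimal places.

P(Demand=vhigh) = 0.077 + 0.014 + 0.027 + 0.090 + 0.017 = 0.225; P(Day=Fri | Demand=vhigh) = 0.017/0.225 = 0.0756.
P(Demand=med) = 0.049 + 0.029 + 0.025 + 0.092 + 0.079 = 0.274; P(Day=Fri | Demand=med) = 0.079/0.274 = 0.2883.
Difference = -0.213.

-0.213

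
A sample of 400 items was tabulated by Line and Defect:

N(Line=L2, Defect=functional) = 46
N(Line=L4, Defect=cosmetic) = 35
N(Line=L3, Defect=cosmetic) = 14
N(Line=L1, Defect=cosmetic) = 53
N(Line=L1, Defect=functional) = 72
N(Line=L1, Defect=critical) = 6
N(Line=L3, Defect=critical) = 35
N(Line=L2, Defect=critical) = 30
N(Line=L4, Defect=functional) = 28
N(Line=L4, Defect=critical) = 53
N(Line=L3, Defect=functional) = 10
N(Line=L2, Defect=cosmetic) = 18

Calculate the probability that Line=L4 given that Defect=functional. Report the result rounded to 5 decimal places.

0.17949

Total with Defect=functional: 72 + 46 + 10 + 28 = 156.
P(Line=L4 | Defect=functional) = 28/156 = 0.17949.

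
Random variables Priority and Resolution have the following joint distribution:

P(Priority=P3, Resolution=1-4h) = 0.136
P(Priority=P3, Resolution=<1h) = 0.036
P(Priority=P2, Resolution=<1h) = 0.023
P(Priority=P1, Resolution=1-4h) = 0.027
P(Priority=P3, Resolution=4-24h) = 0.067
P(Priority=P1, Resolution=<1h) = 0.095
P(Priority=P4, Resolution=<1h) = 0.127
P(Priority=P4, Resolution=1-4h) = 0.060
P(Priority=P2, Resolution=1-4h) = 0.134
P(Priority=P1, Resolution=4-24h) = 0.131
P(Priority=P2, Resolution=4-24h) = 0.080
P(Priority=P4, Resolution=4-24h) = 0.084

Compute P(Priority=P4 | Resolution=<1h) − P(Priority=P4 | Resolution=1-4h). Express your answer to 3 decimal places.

0.284

P(Resolution=<1h) = 0.095 + 0.023 + 0.036 + 0.127 = 0.281; P(Priority=P4 | Resolution=<1h) = 0.127/0.281 = 0.4520.
P(Resolution=1-4h) = 0.027 + 0.134 + 0.136 + 0.060 = 0.357; P(Priority=P4 | Resolution=1-4h) = 0.060/0.357 = 0.1681.
Difference = 0.284.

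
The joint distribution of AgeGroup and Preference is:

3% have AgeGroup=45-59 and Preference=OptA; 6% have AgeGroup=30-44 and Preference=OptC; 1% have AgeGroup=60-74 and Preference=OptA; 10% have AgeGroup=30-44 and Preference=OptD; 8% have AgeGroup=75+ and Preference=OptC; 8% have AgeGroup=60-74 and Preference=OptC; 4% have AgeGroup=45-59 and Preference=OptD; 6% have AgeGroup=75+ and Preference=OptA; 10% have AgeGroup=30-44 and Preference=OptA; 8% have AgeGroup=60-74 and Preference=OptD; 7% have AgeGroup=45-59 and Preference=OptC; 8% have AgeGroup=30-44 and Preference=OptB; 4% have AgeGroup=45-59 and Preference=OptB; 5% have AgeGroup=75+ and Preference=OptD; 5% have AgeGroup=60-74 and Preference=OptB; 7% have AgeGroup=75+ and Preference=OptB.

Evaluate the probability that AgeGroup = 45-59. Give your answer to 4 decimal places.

0.1800

P(AgeGroup=45-59) = 0.03 + 0.04 + 0.07 + 0.04 = 0.18.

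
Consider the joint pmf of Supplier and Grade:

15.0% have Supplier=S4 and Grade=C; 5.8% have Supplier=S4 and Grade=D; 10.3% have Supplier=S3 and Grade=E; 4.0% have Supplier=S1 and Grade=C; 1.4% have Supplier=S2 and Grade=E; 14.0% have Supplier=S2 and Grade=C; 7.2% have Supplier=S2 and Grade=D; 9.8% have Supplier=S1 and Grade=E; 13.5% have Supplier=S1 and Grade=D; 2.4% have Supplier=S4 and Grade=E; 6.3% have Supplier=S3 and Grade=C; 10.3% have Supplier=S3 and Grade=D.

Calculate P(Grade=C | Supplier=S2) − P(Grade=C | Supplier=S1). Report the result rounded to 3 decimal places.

0.473

P(Supplier=S2) = 0.140 + 0.072 + 0.014 = 0.226; P(Grade=C | Supplier=S2) = 0.140/0.226 = 0.6195.
P(Supplier=S1) = 0.040 + 0.135 + 0.098 = 0.273; P(Grade=C | Supplier=S1) = 0.040/0.273 = 0.1465.
Difference = 0.473.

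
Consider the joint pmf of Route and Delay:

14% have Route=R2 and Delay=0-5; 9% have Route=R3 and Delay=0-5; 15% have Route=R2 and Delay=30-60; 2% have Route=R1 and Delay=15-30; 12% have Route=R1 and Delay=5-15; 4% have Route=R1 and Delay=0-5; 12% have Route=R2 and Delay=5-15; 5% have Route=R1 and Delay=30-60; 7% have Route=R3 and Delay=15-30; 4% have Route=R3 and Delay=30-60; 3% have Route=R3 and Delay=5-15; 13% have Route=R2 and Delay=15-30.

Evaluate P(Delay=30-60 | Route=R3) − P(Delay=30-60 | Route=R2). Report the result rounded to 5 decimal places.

-0.10386

P(Route=R3) = 0.09 + 0.03 + 0.07 + 0.04 = 0.23; P(Delay=30-60 | Route=R3) = 0.04/0.23 = 0.173913.
P(Route=R2) = 0.14 + 0.12 + 0.13 + 0.15 = 0.54; P(Delay=30-60 | Route=R2) = 0.15/0.54 = 0.277778.
Difference = -0.10386.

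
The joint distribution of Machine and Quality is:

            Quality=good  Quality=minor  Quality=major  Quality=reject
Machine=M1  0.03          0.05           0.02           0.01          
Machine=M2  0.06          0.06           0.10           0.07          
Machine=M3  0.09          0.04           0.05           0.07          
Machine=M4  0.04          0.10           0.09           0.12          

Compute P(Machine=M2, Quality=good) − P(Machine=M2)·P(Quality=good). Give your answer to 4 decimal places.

P(Machine=M2) = 0.06 + 0.06 + 0.10 + 0.07 = 0.29.
P(Quality=good) = 0.03 + 0.06 + 0.09 + 0.04 = 0.22.
P(Machine=M2, Quality=good) − P(Machine=M2)P(Quality=good) = 0.06 − 0.29×0.22 = -0.0038.

-0.0038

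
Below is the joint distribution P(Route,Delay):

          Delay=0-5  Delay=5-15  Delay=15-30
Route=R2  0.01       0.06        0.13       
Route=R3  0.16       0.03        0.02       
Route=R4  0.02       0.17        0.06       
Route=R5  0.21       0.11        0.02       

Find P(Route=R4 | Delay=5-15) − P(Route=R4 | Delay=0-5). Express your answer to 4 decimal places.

0.4095

P(Delay=5-15) = 0.06 + 0.03 + 0.17 + 0.11 = 0.37; P(Route=R4 | Delay=5-15) = 0.17/0.37 = 0.45946.
P(Delay=0-5) = 0.01 + 0.16 + 0.02 + 0.21 = 0.40; P(Route=R4 | Delay=0-5) = 0.02/0.40 = 0.05000.
Difference = 0.4095.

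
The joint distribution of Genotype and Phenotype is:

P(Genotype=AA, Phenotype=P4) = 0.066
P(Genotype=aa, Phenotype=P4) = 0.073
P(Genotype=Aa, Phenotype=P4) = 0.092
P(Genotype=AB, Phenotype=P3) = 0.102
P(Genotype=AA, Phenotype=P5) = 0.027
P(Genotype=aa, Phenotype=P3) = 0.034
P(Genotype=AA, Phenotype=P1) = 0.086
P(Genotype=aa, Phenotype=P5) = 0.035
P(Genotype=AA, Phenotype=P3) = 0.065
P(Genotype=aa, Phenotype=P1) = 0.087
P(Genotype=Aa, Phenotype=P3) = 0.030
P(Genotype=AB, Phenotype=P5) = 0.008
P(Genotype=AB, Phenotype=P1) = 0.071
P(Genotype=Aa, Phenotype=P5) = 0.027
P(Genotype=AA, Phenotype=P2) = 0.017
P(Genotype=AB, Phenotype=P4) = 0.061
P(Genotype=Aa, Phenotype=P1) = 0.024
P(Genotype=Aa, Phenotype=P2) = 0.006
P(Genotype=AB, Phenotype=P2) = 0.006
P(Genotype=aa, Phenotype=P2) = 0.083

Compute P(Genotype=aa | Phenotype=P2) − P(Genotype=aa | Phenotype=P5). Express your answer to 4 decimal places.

0.3802

P(Phenotype=P2) = 0.017 + 0.006 + 0.083 + 0.006 = 0.112; P(Genotype=aa | Phenotype=P2) = 0.083/0.112 = 0.74107.
P(Phenotype=P5) = 0.027 + 0.027 + 0.035 + 0.008 = 0.097; P(Genotype=aa | Phenotype=P5) = 0.035/0.097 = 0.36082.
Difference = 0.3802.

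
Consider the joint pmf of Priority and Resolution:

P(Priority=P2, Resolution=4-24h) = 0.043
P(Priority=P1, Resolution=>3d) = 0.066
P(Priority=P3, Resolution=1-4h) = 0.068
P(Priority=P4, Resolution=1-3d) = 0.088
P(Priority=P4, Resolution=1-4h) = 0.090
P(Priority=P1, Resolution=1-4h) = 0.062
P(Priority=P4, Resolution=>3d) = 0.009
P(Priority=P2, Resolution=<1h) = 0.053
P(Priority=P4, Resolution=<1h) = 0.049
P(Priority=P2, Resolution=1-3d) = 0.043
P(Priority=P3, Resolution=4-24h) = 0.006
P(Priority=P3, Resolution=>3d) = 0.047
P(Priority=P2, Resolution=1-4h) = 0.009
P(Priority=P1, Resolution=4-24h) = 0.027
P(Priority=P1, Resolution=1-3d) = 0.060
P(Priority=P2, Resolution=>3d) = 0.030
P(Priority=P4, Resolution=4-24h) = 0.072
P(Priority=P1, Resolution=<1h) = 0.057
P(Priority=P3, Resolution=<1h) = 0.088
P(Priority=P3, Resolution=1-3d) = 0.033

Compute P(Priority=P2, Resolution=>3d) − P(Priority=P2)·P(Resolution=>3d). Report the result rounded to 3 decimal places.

0.003

P(Priority=P2) = 0.053 + 0.009 + 0.043 + 0.043 + 0.030 = 0.178.
P(Resolution=>3d) = 0.066 + 0.030 + 0.047 + 0.009 = 0.152.
P(Priority=P2, Resolution=>3d) − P(Priority=P2)P(Resolution=>3d) = 0.030 − 0.178×0.152 = 0.003.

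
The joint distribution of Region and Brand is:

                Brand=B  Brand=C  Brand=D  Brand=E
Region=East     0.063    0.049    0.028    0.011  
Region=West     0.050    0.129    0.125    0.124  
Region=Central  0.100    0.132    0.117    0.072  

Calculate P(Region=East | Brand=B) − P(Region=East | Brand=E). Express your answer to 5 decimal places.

0.24263

P(Brand=B) = 0.063 + 0.050 + 0.100 = 0.213; P(Region=East | Brand=B) = 0.063/0.213 = 0.295775.
P(Brand=E) = 0.011 + 0.124 + 0.072 = 0.207; P(Region=East | Brand=E) = 0.011/0.207 = 0.053140.
Difference = 0.24263.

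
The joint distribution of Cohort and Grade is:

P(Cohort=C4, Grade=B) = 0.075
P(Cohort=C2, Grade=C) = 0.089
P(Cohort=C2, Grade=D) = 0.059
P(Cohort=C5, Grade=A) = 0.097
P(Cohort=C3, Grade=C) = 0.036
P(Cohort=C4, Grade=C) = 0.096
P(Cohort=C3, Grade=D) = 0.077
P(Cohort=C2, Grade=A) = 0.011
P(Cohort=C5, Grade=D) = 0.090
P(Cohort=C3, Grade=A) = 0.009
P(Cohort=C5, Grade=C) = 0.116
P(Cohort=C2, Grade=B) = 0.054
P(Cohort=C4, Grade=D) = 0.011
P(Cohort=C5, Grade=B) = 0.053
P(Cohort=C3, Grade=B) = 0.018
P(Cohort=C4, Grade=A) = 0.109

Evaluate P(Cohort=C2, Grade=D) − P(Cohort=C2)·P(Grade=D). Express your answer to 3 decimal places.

0.009

P(Cohort=C2) = 0.011 + 0.054 + 0.089 + 0.059 = 0.213.
P(Grade=D) = 0.059 + 0.077 + 0.011 + 0.090 = 0.237.
P(Cohort=C2, Grade=D) − P(Cohort=C2)P(Grade=D) = 0.059 − 0.213×0.237 = 0.009.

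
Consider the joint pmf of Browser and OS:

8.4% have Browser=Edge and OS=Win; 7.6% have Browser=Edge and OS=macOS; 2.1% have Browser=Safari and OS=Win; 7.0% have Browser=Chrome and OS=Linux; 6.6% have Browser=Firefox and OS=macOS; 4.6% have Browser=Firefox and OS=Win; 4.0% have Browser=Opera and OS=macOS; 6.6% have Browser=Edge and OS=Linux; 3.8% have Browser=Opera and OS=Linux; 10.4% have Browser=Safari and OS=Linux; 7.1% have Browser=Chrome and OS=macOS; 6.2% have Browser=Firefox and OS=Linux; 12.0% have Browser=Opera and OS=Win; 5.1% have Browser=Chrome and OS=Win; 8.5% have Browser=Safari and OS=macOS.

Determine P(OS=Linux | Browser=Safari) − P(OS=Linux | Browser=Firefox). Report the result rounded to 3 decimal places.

P(Browser=Safari) = 0.021 + 0.085 + 0.104 = 0.210; P(OS=Linux | Browser=Safari) = 0.104/0.210 = 0.4952.
P(Browser=Firefox) = 0.046 + 0.066 + 0.062 = 0.174; P(OS=Linux | Browser=Firefox) = 0.062/0.174 = 0.3563.
Difference = 0.139.

0.139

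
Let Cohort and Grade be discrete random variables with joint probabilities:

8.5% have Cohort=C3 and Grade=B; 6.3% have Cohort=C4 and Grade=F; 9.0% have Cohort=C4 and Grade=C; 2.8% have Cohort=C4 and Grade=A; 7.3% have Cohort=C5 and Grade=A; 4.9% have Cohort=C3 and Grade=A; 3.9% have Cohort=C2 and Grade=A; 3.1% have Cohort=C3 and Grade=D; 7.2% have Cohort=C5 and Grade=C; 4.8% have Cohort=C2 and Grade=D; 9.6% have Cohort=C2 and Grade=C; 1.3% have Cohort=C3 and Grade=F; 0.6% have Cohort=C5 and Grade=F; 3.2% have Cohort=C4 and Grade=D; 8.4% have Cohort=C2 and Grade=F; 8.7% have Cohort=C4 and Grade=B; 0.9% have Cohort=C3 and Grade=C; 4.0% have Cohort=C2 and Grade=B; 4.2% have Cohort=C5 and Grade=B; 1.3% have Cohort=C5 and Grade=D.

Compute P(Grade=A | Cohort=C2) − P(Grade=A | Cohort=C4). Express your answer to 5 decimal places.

P(Cohort=C2) = 0.039 + 0.040 + 0.096 + 0.048 + 0.084 = 0.307; P(Grade=A | Cohort=C2) = 0.039/0.307 = 0.127036.
P(Cohort=C4) = 0.028 + 0.087 + 0.090 + 0.032 + 0.063 = 0.300; P(Grade=A | Cohort=C4) = 0.028/0.300 = 0.093333.
Difference = 0.03370.

0.03370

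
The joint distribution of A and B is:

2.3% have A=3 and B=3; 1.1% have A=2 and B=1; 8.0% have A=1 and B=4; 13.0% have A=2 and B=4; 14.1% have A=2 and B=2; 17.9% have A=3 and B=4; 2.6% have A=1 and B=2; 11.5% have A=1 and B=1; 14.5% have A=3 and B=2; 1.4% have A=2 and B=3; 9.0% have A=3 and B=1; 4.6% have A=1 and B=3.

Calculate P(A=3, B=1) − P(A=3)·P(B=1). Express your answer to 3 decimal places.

-0.004

P(A=3) = 0.090 + 0.145 + 0.023 + 0.179 = 0.437.
P(B=1) = 0.115 + 0.011 + 0.090 = 0.216.
P(A=3, B=1) − P(A=3)P(B=1) = 0.090 − 0.437×0.216 = -0.004.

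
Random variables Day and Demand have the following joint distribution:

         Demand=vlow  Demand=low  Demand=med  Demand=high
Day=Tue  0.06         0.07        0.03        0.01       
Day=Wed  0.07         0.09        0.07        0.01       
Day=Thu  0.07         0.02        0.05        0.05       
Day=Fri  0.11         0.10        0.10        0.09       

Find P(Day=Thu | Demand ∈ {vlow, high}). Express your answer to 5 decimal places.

P(Demand=vlow) = 0.06 + 0.07 + 0.07 + 0.11 = 0.31.
P(Demand=high) = 0.01 + 0.01 + 0.05 + 0.09 = 0.16.
P(Demand ∈ {vlow, high}) = 0.31 + 0.16 = 0.47; P(Day=Thu, Demand ∈ {vlow, high}) = 0.07 + 0.05 = 0.12.
P(Day=Thu | Demand ∈ {vlow, high}) = 0.12/0.47 = 0.25532.

0.25532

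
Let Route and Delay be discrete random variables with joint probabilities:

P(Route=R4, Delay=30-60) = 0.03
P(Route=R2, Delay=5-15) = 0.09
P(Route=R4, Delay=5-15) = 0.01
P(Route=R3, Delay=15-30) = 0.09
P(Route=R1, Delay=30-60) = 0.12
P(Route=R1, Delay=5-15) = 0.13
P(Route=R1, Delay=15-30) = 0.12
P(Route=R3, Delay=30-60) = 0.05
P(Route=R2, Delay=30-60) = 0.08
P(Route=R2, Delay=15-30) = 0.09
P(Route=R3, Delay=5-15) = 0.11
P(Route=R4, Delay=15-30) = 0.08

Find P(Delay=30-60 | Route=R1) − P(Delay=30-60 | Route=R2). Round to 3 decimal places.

P(Route=R1) = 0.13 + 0.12 + 0.12 = 0.37; P(Delay=30-60 | Route=R1) = 0.12/0.37 = 0.3243.
P(Route=R2) = 0.09 + 0.09 + 0.08 = 0.26; P(Delay=30-60 | Route=R2) = 0.08/0.26 = 0.3077.
Difference = 0.017.

0.017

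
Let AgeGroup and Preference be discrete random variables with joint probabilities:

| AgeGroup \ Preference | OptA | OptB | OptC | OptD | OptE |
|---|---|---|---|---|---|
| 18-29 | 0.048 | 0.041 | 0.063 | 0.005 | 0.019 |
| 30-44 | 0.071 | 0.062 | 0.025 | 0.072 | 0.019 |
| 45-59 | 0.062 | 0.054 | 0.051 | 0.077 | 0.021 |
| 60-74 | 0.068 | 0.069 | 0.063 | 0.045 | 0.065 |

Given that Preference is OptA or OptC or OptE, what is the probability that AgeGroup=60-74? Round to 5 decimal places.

0.34087

P(Preference=OptA) = 0.048 + 0.071 + 0.062 + 0.068 = 0.249.
P(Preference=OptC) = 0.063 + 0.025 + 0.051 + 0.063 = 0.202.
P(Preference=OptE) = 0.019 + 0.019 + 0.021 + 0.065 = 0.124.
P(Preference ∈ {OptA, OptC, OptE}) = 0.249 + 0.202 + 0.124 = 0.575; P(AgeGroup=60-74, Preference ∈ {OptA, OptC, OptE}) = 0.068 + 0.063 + 0.065 = 0.196.
P(AgeGroup=60-74 | Preference ∈ {OptA, OptC, OptE}) = 0.196/0.575 = 0.34087.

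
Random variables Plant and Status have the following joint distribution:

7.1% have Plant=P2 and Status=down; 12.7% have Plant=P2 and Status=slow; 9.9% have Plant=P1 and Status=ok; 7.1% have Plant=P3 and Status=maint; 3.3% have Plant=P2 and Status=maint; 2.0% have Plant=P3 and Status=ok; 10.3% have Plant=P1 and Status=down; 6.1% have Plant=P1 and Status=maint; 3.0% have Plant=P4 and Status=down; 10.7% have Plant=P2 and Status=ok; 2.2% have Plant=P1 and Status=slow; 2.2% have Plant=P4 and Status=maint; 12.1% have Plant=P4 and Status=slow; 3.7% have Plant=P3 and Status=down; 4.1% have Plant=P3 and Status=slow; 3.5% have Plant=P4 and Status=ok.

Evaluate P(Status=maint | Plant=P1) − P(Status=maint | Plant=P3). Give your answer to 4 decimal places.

-0.2061

P(Plant=P1) = 0.099 + 0.022 + 0.103 + 0.061 = 0.285; P(Status=maint | Plant=P1) = 0.061/0.285 = 0.21404.
P(Plant=P3) = 0.020 + 0.041 + 0.037 + 0.071 = 0.169; P(Status=maint | Plant=P3) = 0.071/0.169 = 0.42012.
Difference = -0.2061.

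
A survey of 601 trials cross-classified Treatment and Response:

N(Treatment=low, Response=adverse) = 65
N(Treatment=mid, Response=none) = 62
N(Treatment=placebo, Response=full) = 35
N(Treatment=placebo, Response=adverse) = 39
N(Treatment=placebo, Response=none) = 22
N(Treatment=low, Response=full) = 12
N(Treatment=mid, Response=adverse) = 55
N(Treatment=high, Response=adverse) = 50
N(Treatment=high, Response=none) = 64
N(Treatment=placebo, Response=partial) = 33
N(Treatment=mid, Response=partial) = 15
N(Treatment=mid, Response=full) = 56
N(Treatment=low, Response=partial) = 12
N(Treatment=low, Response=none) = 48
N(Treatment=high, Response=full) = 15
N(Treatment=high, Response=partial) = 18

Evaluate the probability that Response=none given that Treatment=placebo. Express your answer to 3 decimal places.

Total with Treatment=placebo: 22 + 33 + 35 + 39 = 129.
P(Response=none | Treatment=placebo) = 22/129 = 0.171.

0.171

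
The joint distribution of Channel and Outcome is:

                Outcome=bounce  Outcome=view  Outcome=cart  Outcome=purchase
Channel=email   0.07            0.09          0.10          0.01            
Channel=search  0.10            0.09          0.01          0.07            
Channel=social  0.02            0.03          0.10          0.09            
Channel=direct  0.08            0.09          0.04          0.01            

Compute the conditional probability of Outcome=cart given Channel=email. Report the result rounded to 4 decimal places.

0.3704

P(Channel=email) = 0.07 + 0.09 + 0.10 + 0.01 = 0.27.
P(Outcome=cart | Channel=email) = 0.10/0.27 = 0.3704.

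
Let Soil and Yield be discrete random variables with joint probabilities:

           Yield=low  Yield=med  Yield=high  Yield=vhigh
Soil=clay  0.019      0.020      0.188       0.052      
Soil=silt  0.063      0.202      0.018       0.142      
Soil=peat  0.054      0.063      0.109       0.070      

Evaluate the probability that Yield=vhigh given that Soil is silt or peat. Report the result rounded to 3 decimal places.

P(Soil=silt) = 0.063 + 0.202 + 0.018 + 0.142 = 0.425.
P(Soil=peat) = 0.054 + 0.063 + 0.109 + 0.070 = 0.296.
P(Soil ∈ {silt, peat}) = 0.425 + 0.296 = 0.721; P(Yield=vhigh, Soil ∈ {silt, peat}) = 0.142 + 0.070 = 0.212.
P(Yield=vhigh | Soil ∈ {silt, peat}) = 0.212/0.721 = 0.294.

0.294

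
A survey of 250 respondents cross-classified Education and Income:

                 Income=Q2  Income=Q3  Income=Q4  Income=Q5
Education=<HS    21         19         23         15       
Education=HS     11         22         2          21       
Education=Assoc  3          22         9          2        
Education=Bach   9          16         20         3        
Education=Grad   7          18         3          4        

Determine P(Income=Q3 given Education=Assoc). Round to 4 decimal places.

0.6111

Total with Education=Assoc: 3 + 22 + 9 + 2 = 36.
P(Income=Q3 | Education=Assoc) = 22/36 = 0.6111.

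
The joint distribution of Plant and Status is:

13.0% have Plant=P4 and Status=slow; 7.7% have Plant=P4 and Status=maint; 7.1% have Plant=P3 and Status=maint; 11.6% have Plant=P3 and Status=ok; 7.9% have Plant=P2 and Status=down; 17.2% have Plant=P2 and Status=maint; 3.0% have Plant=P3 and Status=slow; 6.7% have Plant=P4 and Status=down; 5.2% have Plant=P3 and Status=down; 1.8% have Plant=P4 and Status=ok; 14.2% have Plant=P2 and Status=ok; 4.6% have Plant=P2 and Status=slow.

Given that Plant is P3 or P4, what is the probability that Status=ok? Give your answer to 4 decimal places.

P(Plant=P3) = 0.116 + 0.030 + 0.052 + 0.071 = 0.269.
P(Plant=P4) = 0.018 + 0.130 + 0.067 + 0.077 = 0.292.
P(Plant ∈ {P3, P4}) = 0.269 + 0.292 = 0.561; P(Status=ok, Plant ∈ {P3, P4}) = 0.116 + 0.018 = 0.134.
P(Status=ok | Plant ∈ {P3, P4}) = 0.134/0.561 = 0.2389.

0.2389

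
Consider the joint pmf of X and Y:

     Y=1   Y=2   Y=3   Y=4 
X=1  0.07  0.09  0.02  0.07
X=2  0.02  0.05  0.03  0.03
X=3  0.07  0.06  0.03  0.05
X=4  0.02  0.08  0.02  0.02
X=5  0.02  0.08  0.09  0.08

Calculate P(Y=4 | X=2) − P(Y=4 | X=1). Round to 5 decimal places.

P(X=2) = 0.02 + 0.05 + 0.03 + 0.03 = 0.13; P(Y=4 | X=2) = 0.03/0.13 = 0.230769.
P(X=1) = 0.07 + 0.09 + 0.02 + 0.07 = 0.25; P(Y=4 | X=1) = 0.07/0.25 = 0.280000.
Difference = -0.04923.

-0.04923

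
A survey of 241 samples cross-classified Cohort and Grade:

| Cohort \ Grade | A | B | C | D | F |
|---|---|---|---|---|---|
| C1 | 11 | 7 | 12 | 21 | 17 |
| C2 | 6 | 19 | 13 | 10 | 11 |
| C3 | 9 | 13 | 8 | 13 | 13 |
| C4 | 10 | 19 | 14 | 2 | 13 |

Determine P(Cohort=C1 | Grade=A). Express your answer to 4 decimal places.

Total with Grade=A: 11 + 6 + 9 + 10 = 36.
P(Cohort=C1 | Grade=A) = 11/36 = 0.3056.

0.3056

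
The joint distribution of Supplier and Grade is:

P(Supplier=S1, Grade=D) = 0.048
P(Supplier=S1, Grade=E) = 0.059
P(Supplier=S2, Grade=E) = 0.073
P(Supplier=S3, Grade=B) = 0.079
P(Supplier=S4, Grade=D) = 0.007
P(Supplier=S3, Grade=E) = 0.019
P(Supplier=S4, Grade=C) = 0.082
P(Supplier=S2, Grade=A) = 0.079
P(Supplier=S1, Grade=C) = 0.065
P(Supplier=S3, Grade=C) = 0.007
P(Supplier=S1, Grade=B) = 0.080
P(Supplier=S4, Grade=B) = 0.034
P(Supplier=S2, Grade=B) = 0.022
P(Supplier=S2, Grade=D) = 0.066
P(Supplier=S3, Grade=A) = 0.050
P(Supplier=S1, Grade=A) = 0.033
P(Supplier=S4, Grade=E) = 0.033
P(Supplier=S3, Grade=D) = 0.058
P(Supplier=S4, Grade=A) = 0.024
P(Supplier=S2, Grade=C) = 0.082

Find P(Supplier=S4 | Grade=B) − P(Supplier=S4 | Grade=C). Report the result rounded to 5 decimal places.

-0.18932

P(Grade=B) = 0.080 + 0.022 + 0.079 + 0.034 = 0.215; P(Supplier=S4 | Grade=B) = 0.034/0.215 = 0.158140.
P(Grade=C) = 0.065 + 0.082 + 0.007 + 0.082 = 0.236; P(Supplier=S4 | Grade=C) = 0.082/0.236 = 0.347458.
Difference = -0.18932.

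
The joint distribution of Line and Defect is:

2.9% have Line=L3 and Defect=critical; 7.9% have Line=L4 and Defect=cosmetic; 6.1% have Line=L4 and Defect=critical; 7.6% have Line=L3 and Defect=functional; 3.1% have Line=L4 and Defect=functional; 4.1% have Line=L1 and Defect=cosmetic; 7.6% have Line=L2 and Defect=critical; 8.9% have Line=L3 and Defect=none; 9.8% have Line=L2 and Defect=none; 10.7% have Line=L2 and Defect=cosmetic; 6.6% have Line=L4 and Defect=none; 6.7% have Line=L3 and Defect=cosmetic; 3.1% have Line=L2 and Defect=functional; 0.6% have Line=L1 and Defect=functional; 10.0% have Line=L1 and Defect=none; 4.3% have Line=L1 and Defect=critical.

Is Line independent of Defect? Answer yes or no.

no

P(Line=L3) = 0.261 and P(Defect=functional) = 0.144, so their product is 0.03758, but P(Line=L3, Defect=functional) = 0.076. Since these differ, Line and Defect are not independent.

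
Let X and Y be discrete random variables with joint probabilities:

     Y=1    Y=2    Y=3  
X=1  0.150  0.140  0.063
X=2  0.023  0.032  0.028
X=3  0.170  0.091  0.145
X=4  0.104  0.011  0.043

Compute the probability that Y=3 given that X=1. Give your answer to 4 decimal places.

0.1785

P(X=1) = 0.150 + 0.140 + 0.063 = 0.353.
P(Y=3 | X=1) = 0.063/0.353 = 0.1785.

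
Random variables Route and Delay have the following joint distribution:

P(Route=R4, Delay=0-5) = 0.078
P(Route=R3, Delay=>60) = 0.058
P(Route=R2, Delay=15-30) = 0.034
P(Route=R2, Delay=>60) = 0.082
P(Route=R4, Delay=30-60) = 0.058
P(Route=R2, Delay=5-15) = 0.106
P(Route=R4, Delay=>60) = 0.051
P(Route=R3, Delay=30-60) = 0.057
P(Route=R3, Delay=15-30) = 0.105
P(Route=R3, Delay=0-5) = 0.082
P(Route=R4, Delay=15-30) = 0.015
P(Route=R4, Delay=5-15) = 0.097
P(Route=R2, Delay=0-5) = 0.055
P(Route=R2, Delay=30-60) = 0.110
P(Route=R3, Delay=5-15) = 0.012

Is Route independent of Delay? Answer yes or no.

no

P(Route=R3) = 0.314 and P(Delay=15-30) = 0.154, so their product is 0.04836, but P(Route=R3, Delay=15-30) = 0.105. Since these differ, Route and Delay are not independent.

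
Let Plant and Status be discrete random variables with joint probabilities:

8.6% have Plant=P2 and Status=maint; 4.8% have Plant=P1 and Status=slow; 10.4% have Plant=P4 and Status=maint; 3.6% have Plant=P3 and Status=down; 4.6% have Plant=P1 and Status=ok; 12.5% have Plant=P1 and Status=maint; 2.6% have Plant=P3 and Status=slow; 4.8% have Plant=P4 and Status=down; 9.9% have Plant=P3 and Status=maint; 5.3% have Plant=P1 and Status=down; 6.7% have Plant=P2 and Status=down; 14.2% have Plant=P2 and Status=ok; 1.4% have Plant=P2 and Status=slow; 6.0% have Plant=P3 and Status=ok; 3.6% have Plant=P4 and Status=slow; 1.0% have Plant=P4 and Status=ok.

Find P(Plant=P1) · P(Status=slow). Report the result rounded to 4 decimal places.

P(Plant=P1) = 0.046 + 0.048 + 0.053 + 0.125 = 0.272.
P(Status=slow) = 0.048 + 0.014 + 0.026 + 0.036 = 0.124.
Product: 0.272 × 0.124 = 0.0337.

0.0337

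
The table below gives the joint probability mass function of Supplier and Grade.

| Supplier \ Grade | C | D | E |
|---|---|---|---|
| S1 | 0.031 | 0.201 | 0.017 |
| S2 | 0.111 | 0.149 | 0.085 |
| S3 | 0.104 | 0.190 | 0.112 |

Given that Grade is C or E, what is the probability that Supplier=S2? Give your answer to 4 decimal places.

0.4261

P(Grade=C) = 0.031 + 0.111 + 0.104 = 0.246.
P(Grade=E) = 0.017 + 0.085 + 0.112 = 0.214.
P(Grade ∈ {C, E}) = 0.246 + 0.214 = 0.460; P(Supplier=S2, Grade ∈ {C, E}) = 0.111 + 0.085 = 0.196.
P(Supplier=S2 | Grade ∈ {C, E}) = 0.196/0.460 = 0.4261.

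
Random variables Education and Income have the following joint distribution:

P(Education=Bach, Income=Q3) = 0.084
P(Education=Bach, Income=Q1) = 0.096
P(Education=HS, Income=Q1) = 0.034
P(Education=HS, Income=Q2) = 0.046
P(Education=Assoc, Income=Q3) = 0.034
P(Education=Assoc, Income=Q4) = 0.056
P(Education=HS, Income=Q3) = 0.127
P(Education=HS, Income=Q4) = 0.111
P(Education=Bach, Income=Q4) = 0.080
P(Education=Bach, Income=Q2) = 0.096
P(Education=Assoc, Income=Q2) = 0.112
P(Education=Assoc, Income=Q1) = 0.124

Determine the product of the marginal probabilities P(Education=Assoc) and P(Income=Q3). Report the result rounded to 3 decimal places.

0.080

P(Education=Assoc) = 0.124 + 0.112 + 0.034 + 0.056 = 0.326.
P(Income=Q3) = 0.127 + 0.034 + 0.084 = 0.245.
Product: 0.326 × 0.245 = 0.080.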